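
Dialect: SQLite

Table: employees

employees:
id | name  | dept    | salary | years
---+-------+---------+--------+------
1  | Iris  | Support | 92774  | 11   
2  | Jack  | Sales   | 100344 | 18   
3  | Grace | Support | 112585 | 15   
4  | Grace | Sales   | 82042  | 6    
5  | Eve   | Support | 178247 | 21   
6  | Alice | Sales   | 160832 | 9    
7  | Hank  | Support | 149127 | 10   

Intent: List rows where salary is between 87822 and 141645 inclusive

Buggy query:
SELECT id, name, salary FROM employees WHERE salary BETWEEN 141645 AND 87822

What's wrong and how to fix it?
Bug: The bounds are reversed; BETWEEN a AND b requires a <= b to match anything

Fix: Write BETWEEN 87822 AND 141645

Corrected query:
SELECT id, name, salary FROM employees WHERE salary BETWEEN 87822 AND 141645

Result:
id | name  | salary
---+-------+-------
1  | Iris  | 92774 
2  | Jack  | 100344
3  | Grace | 112585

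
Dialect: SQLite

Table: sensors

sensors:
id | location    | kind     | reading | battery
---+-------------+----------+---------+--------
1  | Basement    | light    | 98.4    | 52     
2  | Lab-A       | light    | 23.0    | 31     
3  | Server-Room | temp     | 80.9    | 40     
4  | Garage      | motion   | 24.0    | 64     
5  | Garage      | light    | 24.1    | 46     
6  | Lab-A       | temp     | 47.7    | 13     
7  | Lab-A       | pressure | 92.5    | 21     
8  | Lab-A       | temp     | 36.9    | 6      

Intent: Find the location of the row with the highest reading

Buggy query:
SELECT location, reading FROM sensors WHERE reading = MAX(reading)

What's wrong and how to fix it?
Bug: MAX(reading) is an aggregate and cannot be used directly in WHERE

Fix: Use a subquery: WHERE reading = (SELECT MAX(reading) FROM sensors)

Corrected query:
SELECT location, reading FROM sensors WHERE reading = (SELECT MAX(reading) FROM sensors)

Result:
location | reading
---------+--------
Basement | 98.4   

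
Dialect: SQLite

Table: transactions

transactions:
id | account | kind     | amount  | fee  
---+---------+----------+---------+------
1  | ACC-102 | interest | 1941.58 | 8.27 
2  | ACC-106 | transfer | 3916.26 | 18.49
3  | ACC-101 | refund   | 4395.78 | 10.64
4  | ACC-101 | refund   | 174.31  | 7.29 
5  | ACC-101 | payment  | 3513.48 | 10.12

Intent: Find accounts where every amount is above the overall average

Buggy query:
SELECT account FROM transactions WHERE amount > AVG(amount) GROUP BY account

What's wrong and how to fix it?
Bug: AVG() is an aggregate; it can't sit directly in WHERE

Fix: Use a subquery for AVG and a HAVING MIN(...) filter so the condition holds for every row in the group

Corrected query:
SELECT account FROM transactions GROUP BY account HAVING MIN(amount) > (SELECT AVG(amount) FROM transactions)

Result:
account
-------
ACC-106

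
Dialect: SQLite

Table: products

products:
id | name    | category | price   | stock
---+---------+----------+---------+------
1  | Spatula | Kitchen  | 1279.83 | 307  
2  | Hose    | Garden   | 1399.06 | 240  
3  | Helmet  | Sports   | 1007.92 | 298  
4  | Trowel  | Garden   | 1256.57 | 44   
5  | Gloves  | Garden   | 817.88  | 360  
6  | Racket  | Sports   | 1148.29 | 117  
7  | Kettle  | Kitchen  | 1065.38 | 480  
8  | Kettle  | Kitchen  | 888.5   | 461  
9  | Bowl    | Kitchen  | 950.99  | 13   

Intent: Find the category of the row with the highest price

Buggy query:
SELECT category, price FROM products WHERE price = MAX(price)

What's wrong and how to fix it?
Bug: WHERE is evaluated per row; an aggregate over the whole table isn't defined there

Fix: Wrap MAX in a scalar subquery so WHERE compares against a single value

Corrected query:
SELECT category, price FROM products WHERE price = (SELECT MAX(price) FROM products)

Result:
category | price  
---------+--------
Garden   | 1399.06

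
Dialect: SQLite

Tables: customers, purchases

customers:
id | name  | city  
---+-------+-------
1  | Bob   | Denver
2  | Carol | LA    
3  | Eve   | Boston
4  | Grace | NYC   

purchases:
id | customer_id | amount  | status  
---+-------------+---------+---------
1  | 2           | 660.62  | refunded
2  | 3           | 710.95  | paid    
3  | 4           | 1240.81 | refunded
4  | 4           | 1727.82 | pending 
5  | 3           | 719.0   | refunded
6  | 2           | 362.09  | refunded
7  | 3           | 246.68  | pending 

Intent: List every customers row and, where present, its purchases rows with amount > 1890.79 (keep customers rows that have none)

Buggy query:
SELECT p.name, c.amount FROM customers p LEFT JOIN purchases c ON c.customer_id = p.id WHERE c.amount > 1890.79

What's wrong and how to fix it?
Bug: Filtering c.amount in WHERE discards the NULL rows produced by LEFT JOIN, turning it into an inner join

Fix: Move the right-table condition into the ON clause so unmatched parents are kept

Corrected query:
SELECT p.name, c.amount FROM customers p LEFT JOIN purchases c ON c.customer_id = p.id AND c.amount > 1890.79

Result:
name  | amount
------+-------
Bob   | NULL  
Carol | NULL  
Eve   | NULL  
Grace | NULL  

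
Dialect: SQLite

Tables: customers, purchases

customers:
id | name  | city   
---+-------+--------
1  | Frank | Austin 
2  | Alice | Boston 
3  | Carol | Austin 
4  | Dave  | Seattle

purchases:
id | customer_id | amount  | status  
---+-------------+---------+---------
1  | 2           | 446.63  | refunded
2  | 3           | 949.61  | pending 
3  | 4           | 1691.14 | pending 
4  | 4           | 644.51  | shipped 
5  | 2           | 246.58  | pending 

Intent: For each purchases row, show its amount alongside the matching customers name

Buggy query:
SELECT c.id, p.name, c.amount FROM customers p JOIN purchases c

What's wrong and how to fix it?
Bug: Missing join condition: each purchases row is matched to all customers rows instead of just its own

Fix: Add ON c.customer_id = p.id to the JOIN

Corrected query:
SELECT c.id, p.name, c.amount FROM customers p JOIN purchases c ON c.customer_id = p.id

Result:
id | name  | amount 
---+-------+--------
1  | Alice | 446.63 
2  | Carol | 949.61 
3  | Dave  | 1691.14
4  | Dave  | 644.51 
5  | Alice | 246.58 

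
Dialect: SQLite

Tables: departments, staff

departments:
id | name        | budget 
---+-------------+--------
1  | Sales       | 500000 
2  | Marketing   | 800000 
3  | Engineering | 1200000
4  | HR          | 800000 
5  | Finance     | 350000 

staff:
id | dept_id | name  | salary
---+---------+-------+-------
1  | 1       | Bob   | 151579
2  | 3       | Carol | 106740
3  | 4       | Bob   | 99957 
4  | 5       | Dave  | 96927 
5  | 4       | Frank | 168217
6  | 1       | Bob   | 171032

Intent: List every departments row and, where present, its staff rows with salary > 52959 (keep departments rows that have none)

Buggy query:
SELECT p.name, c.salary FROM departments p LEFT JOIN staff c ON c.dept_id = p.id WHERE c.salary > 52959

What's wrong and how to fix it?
Bug: A WHERE condition on the right-hand table after LEFT JOIN drops unmatched parents

Fix: Put 'c.salary > 52959' in the JOIN's ON clause instead of WHERE

Corrected query:
SELECT p.name, c.salary FROM departments p LEFT JOIN staff c ON c.dept_id = p.id AND c.salary > 52959

Result:
name        | salary
------------+-------
Sales       | 151579
Sales       | 171032
Marketing   | NULL  
Engineering | 106740
HR          | 99957 
HR          | 168217
Finance     | 96927 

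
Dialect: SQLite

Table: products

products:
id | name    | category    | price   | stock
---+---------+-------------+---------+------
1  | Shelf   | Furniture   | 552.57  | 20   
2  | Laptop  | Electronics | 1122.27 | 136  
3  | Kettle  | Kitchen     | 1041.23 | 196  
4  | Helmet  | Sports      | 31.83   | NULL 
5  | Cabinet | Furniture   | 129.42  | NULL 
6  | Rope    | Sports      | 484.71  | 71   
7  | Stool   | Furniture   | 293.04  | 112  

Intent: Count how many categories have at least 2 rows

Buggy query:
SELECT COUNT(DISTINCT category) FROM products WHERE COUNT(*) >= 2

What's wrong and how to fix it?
Bug: WHERE filters individual rows, not groups, so a group-level COUNT is invalid there

Fix: Group first with HAVING COUNT(*) >= 2, then COUNT the resulting groups

Corrected query:
SELECT COUNT(*) FROM (SELECT category FROM products GROUP BY category HAVING COUNT(*) >= 2)

Result:
COUNT(*)
--------
2       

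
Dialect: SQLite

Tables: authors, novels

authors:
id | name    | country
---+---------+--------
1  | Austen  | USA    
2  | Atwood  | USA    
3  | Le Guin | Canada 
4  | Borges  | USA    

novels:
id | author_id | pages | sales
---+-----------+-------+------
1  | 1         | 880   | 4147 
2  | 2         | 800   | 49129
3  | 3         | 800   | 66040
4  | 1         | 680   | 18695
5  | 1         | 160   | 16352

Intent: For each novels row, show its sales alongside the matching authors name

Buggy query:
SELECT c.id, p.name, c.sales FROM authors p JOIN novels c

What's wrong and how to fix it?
Bug: JOIN with no ON clause produces a cartesian product; every novels row pairs with every authors row

Fix: Specify the join condition linking the foreign key to the parent id

Corrected query:
SELECT c.id, p.name, c.sales FROM authors p JOIN novels c ON c.author_id = p.id

Result:
id | name    | sales
---+---------+------
1  | Austen  | 4147 
2  | Atwood  | 49129
3  | Le Guin | 66040
4  | Austen  | 18695
5  | Austen  | 16352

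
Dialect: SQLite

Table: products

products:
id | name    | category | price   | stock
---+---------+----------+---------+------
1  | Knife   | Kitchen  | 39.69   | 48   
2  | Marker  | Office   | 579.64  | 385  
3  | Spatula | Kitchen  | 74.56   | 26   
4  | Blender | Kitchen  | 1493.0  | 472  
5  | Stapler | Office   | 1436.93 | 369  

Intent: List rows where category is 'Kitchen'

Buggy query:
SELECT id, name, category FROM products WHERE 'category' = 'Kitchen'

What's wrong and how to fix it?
Bug: 'category' in single quotes is a string literal, not the column; the comparison is literal-vs-literal and never true

Fix: Remove the quotes around the column name (or use double quotes for an identifier)

Corrected query:
SELECT id, name, category FROM products WHERE category = 'Kitchen'

Result:
id | name    | category
---+---------+---------
1  | Knife   | Kitchen 
3  | Spatula | Kitchen 
4  | Blender | Kitchen 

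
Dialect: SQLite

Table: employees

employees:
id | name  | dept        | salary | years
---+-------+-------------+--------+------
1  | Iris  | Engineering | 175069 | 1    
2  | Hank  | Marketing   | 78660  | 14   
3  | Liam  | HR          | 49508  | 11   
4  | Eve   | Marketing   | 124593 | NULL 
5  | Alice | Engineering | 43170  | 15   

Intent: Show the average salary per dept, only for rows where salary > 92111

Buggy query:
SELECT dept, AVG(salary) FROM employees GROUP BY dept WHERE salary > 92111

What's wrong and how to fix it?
Bug: Row-level WHERE must come before GROUP BY in the clause order

Fix: Move the WHERE clause before GROUP BY

Corrected query:
SELECT dept, AVG(salary) FROM employees WHERE salary > 92111 GROUP BY dept

Result:
dept        | AVG(salary)
------------+------------
Engineering | 175069     
Marketing   | 124593     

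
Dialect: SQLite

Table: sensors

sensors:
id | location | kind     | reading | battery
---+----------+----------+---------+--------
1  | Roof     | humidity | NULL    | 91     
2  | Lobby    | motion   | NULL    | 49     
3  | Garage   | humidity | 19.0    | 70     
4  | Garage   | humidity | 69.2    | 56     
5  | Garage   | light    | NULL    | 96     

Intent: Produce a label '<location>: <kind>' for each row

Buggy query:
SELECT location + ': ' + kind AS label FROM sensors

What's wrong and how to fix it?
Bug: '+' is numeric addition; on text columns SQLite converts them to 0 instead of concatenating

Fix: Use the || operator for string concatenation

Corrected query:
SELECT location || ': ' || kind AS label FROM sensors

Result:
label           
----------------
Roof: humidity  
Lobby: motion   
Garage: humidity
Garage: humidity
Garage: light   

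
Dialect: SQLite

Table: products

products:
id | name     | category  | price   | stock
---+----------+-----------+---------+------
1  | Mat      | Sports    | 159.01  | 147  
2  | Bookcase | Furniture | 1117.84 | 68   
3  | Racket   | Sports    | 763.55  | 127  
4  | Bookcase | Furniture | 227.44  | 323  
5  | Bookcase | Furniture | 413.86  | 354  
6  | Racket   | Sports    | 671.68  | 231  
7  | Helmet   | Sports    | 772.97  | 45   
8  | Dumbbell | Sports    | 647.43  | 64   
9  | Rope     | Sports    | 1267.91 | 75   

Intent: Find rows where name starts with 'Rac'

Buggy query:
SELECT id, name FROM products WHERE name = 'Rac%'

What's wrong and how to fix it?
Bug: '=' compares the literal string including the % character; pattern matching needs LIKE

Fix: Use LIKE for wildcard pattern matching

Corrected query:
SELECT id, name FROM products WHERE name LIKE 'Rac%'

Result:
id | name  
---+-------
3  | Racket
6  | Racket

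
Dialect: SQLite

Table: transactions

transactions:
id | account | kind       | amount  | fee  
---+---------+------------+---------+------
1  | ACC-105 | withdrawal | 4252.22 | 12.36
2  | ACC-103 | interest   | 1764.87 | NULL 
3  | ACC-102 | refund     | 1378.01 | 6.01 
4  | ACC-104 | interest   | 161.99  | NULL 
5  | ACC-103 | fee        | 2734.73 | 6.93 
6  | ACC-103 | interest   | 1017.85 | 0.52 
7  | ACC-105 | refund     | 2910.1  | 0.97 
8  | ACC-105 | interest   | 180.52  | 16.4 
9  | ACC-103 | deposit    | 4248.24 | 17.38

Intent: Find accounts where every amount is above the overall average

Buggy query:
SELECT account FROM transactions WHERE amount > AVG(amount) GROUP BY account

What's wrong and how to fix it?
Bug: WHERE evaluates per row before aggregation, so AVG() is unavailable

Fix: Use a subquery for AVG and a HAVING MIN(...) filter so the condition holds for every row in the group

Corrected query:
SELECT account FROM transactions GROUP BY account HAVING MIN(amount) > (SELECT AVG(amount) FROM transactions)

Result:
(no rows)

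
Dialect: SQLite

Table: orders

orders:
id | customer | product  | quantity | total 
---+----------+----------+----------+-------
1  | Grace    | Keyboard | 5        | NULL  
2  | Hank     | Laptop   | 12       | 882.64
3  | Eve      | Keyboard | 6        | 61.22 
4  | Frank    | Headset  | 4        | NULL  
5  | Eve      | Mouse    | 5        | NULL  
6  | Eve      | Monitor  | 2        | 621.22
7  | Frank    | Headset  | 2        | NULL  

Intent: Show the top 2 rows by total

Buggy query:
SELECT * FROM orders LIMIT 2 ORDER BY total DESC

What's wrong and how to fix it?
Bug: LIMIT must come after ORDER BY

Fix: Swap the clauses: ORDER BY first, then LIMIT

Corrected query:
SELECT * FROM orders ORDER BY total DESC LIMIT 2

Result:
id | customer | product | quantity | total 
---+----------+---------+----------+-------
2  | Hank     | Laptop  | 12       | 882.64
6  | Eve      | Monitor | 2        | 621.22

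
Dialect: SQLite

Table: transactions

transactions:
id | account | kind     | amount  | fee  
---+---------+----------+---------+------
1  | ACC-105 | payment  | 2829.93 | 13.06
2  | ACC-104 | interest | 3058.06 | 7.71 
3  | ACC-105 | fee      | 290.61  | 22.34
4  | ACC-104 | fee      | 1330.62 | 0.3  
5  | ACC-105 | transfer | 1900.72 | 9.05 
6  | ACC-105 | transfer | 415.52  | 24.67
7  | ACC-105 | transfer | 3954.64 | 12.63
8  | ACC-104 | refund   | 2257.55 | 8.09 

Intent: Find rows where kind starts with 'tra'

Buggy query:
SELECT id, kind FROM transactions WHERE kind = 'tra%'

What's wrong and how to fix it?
Bug: Wildcards only work with LIKE; '=' treats '%' as a literal character

Fix: Use LIKE for wildcard pattern matching

Corrected query:
SELECT id, kind FROM transactions WHERE kind LIKE 'tra%'

Result:
id | kind    
---+---------
5  | transfer
6  | transfer
7  | transfer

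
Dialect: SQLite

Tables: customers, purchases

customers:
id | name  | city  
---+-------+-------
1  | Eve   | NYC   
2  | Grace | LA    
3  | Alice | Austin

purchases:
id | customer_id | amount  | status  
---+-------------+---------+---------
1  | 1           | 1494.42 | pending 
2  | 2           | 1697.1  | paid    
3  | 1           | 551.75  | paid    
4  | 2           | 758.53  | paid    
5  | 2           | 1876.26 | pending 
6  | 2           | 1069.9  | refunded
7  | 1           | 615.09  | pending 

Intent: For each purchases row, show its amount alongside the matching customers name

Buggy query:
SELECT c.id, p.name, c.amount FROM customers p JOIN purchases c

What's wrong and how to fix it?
Bug: Missing join condition: each purchases row is matched to all customers rows instead of just its own

Fix: Specify the join condition linking the foreign key to the parent id

Corrected query:
SELECT c.id, p.name, c.amount FROM customers p JOIN purchases c ON c.customer_id = p.id

Result:
id | name  | amount 
---+-------+--------
1  | Eve   | 1494.42
2  | Grace | 1697.1 
3  | Eve   | 551.75 
4  | Grace | 758.53 
5  | Grace | 1876.26
6  | Grace | 1069.9 
7  | Eve   | 615.09 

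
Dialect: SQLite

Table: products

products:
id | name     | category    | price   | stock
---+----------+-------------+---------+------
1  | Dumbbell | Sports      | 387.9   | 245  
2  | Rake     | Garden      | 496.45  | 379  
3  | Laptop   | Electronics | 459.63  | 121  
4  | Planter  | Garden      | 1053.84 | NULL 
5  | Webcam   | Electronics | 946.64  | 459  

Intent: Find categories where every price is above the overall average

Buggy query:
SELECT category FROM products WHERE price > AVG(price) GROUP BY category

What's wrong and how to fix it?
Bug: WHERE evaluates per row before aggregation, so AVG() is unavailable

Fix: Use a subquery for AVG and a HAVING MIN(...) filter so the condition holds for every row in the group

Corrected query:
SELECT category FROM products GROUP BY category HAVING MIN(price) > (SELECT AVG(price) FROM products)

Result:
(no rows)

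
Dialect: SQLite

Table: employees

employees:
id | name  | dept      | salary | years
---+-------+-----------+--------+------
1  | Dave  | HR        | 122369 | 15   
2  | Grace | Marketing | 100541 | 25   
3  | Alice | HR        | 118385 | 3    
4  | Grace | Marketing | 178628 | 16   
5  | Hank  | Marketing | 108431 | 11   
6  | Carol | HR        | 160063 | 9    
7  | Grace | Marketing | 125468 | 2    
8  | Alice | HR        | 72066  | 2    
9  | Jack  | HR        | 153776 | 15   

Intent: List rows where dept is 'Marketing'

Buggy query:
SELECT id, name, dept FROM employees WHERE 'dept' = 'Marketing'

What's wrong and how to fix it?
Bug: Single quotes denote string literals in SQL; the column name is being compared as a constant string

Fix: Remove the quotes around the column name (or use double quotes for an identifier)

Corrected query:
SELECT id, name, dept FROM employees WHERE dept = 'Marketing'

Result:
id | name  | dept     
---+-------+----------
2  | Grace | Marketing
4  | Grace | Marketing
5  | Hank  | Marketing
7  | Grace | Marketing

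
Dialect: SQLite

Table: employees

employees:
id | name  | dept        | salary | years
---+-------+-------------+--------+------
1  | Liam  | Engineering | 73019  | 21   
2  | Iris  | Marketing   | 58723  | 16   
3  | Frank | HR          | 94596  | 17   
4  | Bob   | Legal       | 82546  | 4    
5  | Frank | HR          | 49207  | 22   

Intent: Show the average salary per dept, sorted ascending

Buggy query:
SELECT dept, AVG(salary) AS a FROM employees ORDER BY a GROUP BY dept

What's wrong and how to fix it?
Bug: ORDER BY appears before GROUP BY; SQL clause order requires GROUP BY first

Fix: Reorder: SELECT … FROM … GROUP BY … ORDER BY …

Corrected query:
SELECT dept, AVG(salary) AS a FROM employees GROUP BY dept ORDER BY a

Result:
dept        | a      
------------+--------
Marketing   | 58723  
HR          | 71901.5
Engineering | 73019  
Legal       | 82546  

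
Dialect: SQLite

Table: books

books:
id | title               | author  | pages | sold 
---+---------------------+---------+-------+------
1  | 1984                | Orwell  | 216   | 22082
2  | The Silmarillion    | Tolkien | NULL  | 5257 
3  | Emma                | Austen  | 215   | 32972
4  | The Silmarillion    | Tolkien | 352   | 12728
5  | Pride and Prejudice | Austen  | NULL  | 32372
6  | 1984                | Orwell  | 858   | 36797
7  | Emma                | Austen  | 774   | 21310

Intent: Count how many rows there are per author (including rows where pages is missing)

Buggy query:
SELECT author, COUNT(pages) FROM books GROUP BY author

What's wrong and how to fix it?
Bug: COUNT(column) counts non-NULL values only; rows with NULL pages aren't counted

Fix: Use COUNT(*) to count all rows regardless of NULL

Corrected query:
SELECT author, COUNT(*) FROM books GROUP BY author

Result:
author  | COUNT(*)
--------+---------
Austen  | 3       
Orwell  | 2       
Tolkien | 2       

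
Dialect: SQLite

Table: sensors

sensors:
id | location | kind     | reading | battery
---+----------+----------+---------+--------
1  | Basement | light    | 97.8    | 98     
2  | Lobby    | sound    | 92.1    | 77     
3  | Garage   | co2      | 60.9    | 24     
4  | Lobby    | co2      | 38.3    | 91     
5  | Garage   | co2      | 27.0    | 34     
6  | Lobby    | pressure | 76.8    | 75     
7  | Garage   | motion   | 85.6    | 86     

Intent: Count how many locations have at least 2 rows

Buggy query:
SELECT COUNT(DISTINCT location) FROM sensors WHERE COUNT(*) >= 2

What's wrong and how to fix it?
Bug: WHERE filters individual rows, not groups, so a group-level COUNT is invalid there

Fix: Group first with HAVING COUNT(*) >= 2, then COUNT the resulting groups

Corrected query:
SELECT COUNT(*) FROM (SELECT location FROM sensors GROUP BY location HAVING COUNT(*) >= 2)

Result:
COUNT(*)
--------
2       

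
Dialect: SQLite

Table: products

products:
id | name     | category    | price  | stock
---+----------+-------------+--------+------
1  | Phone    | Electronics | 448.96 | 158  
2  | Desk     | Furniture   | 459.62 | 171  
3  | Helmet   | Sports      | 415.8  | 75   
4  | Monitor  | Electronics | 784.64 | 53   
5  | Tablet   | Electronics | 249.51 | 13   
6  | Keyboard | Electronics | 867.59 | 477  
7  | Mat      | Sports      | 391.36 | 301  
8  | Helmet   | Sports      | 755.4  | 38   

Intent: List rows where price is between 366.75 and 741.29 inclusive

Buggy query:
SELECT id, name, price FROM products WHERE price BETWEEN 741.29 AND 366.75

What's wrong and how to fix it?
Bug: The bounds are reversed; BETWEEN a AND b requires a <= b to match anything

Fix: Write BETWEEN 366.75 AND 741.29

Corrected query:
SELECT id, name, price FROM products WHERE price BETWEEN 366.75 AND 741.29

Result:
id | name   | price 
---+--------+-------
1  | Phone  | 448.96
2  | Desk   | 459.62
3  | Helmet | 415.8 
7  | Mat    | 391.36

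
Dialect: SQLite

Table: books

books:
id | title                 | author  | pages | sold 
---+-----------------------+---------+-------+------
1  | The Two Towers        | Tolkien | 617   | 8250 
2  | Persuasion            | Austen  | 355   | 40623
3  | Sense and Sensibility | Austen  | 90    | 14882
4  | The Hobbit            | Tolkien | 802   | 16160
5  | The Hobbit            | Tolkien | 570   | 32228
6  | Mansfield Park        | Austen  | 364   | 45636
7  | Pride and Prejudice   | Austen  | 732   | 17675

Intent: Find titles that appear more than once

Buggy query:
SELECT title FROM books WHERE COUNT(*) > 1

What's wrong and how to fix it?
Bug: WHERE can't reference COUNT(*); aggregates are computed after WHERE

Fix: Group first, then use HAVING for the count condition

Corrected query:
SELECT title FROM books GROUP BY title HAVING COUNT(*) > 1

Result:
title     
----------
The Hobbit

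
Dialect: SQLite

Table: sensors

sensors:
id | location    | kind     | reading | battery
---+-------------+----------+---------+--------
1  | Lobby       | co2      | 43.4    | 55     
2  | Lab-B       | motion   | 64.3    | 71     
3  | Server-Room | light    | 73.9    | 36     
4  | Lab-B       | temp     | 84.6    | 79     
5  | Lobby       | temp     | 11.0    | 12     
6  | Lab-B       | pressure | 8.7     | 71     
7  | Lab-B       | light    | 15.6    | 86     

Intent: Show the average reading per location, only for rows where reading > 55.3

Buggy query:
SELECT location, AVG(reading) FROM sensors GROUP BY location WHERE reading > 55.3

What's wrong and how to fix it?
Bug: Row-level WHERE must come before GROUP BY in the clause order

Fix: Move the WHERE clause before GROUP BY

Corrected query:
SELECT location, AVG(reading) FROM sensors WHERE reading > 55.3 GROUP BY location

Result:
location    | AVG(reading)
------------+-------------
Lab-B       | 74.45       
Server-Room | 73.9        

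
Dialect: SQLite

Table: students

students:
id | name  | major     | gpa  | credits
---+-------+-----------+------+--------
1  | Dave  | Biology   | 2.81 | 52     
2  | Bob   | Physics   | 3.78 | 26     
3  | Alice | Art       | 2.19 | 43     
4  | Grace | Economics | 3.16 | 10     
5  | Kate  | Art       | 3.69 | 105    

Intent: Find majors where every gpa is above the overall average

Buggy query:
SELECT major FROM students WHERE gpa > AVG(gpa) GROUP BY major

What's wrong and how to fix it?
Bug: AVG() is an aggregate; it can't sit directly in WHERE

Fix: Use a subquery for AVG and a HAVING MIN(...) filter so the condition holds for every row in the group

Corrected query:
SELECT major FROM students GROUP BY major HAVING MIN(gpa) > (SELECT AVG(gpa) FROM students)

Result:
major    
---------
Economics
Physics  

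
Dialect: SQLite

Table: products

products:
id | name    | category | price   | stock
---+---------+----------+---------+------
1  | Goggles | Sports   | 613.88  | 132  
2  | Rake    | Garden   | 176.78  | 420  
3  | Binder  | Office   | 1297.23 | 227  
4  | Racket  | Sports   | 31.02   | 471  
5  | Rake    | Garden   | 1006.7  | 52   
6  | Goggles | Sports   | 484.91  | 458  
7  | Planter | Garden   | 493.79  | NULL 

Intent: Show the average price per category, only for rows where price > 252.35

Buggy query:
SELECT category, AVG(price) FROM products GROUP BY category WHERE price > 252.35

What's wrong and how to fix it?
Bug: WHERE cannot follow GROUP BY

Fix: Place WHERE between FROM and GROUP BY

Corrected query:
SELECT category, AVG(price) FROM products WHERE price > 252.35 GROUP BY category

Result:
category | AVG(price)
---------+-----------
Garden   | 750.245   
Office   | 1297.23   
Sports   | 549.395   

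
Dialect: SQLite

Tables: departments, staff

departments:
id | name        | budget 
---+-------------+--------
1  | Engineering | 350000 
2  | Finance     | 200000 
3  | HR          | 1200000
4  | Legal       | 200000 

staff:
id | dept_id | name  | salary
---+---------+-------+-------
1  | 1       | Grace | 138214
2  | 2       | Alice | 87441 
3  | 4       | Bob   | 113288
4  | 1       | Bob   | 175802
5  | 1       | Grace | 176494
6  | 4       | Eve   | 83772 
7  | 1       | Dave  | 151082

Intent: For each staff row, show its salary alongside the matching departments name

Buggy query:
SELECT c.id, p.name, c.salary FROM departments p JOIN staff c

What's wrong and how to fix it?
Bug: JOIN with no ON clause produces a cartesian product; every staff row pairs with every departments row

Fix: Add ON c.dept_id = p.id to the JOIN

Corrected query:
SELECT c.id, p.name, c.salary FROM departments p JOIN staff c ON c.dept_id = p.id

Result:
id | name        | salary
---+-------------+-------
1  | Engineering | 138214
2  | Finance     | 87441 
3  | Legal       | 113288
4  | Engineering | 175802
5  | Engineering | 176494
6  | Legal       | 83772 
7  | Engineering | 151082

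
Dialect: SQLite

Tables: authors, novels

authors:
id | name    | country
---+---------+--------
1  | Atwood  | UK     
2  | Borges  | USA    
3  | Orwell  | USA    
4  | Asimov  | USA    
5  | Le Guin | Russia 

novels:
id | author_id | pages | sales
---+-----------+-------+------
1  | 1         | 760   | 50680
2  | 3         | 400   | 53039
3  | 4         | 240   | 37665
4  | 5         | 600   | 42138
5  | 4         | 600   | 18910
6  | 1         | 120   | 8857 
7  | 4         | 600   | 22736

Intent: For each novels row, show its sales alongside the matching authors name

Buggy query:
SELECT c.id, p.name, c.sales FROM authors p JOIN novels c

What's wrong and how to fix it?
Bug: JOIN with no ON clause produces a cartesian product; every novels row pairs with every authors row

Fix: Add ON c.author_id = p.id to the JOIN

Corrected query:
SELECT c.id, p.name, c.sales FROM authors p JOIN novels c ON c.author_id = p.id

Result:
id | name    | sales
---+---------+------
1  | Atwood  | 50680
2  | Orwell  | 53039
3  | Asimov  | 37665
4  | Le Guin | 42138
5  | Asimov  | 18910
6  | Atwood  | 8857 
7  | Asimov  | 22736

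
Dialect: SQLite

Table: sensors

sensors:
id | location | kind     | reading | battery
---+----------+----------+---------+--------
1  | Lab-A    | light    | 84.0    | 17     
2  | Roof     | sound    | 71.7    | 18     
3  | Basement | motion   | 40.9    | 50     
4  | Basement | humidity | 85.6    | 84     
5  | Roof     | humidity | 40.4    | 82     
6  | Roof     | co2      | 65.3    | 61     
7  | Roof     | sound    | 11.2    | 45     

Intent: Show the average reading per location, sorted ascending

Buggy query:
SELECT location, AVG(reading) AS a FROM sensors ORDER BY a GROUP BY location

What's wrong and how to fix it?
Bug: ORDER BY appears before GROUP BY; SQL clause order requires GROUP BY first

Fix: Reorder: SELECT … FROM … GROUP BY … ORDER BY …

Corrected query:
SELECT location, AVG(reading) AS a FROM sensors GROUP BY location ORDER BY a

Result:
location | a    
---------+------
Roof     | 47.15
Basement | 63.25
Lab-A    | 84   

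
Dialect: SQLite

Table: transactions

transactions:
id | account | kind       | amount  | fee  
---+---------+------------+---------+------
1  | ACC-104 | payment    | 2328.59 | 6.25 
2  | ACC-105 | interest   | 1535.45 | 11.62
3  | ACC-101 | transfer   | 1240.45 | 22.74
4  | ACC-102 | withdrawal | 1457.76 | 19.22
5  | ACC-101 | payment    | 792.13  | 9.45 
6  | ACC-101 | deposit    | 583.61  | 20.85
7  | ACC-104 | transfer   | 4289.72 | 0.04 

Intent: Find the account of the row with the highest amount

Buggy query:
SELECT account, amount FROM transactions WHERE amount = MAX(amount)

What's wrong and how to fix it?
Bug: MAX(amount) is an aggregate and cannot be used directly in WHERE

Fix: Wrap MAX in a scalar subquery so WHERE compares against a single value

Corrected query:
SELECT account, amount FROM transactions WHERE amount = (SELECT MAX(amount) FROM transactions)

Result:
account | amount 
--------+--------
ACC-104 | 4289.72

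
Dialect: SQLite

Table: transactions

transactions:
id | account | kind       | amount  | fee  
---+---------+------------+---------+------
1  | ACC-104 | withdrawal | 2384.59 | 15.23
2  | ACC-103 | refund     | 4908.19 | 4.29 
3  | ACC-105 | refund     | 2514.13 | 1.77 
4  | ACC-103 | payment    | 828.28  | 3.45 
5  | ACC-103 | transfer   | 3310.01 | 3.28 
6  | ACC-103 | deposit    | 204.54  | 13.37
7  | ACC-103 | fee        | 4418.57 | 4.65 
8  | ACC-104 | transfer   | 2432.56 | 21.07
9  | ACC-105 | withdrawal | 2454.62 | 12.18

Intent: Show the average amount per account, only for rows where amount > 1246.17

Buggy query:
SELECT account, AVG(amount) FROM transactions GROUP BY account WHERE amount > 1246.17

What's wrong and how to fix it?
Bug: WHERE cannot follow GROUP BY

Fix: Move the WHERE clause before GROUP BY

Corrected query:
SELECT account, AVG(amount) FROM transactions WHERE amount > 1246.17 GROUP BY account

Result:
account | AVG(amount)
--------+------------
ACC-103 | 4212.256667
ACC-104 | 2408.575   
ACC-105 | 2484.375   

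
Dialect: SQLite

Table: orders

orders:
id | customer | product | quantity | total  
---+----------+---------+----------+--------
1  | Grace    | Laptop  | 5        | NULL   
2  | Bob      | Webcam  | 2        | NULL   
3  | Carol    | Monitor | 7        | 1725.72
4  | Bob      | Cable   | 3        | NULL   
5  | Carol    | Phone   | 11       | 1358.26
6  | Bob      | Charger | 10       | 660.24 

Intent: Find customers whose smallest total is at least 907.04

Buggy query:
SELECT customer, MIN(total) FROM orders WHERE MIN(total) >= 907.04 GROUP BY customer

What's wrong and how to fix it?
Bug: MIN() in WHERE is a misuse of aggregate

Fix: Use HAVING for the per-group MIN condition

Corrected query:
SELECT customer, MIN(total) FROM orders GROUP BY customer HAVING MIN(total) >= 907.04

Result:
customer | MIN(total)
---------+-----------
Carol    | 1358.26   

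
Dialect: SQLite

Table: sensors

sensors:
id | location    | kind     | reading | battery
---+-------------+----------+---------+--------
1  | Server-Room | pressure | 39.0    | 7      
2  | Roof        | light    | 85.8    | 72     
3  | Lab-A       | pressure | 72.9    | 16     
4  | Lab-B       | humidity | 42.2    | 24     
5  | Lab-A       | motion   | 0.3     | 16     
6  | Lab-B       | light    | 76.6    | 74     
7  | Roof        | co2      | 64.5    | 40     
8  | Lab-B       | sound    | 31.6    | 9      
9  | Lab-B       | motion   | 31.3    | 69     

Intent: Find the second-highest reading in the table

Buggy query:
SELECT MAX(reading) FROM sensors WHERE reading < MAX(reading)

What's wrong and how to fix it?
Bug: MAX(reading) on the right of the comparison is an aggregate-in-WHERE error

Fix: Put the inner MAX in a scalar subquery

Corrected query:
SELECT MAX(reading) FROM sensors WHERE reading < (SELECT MAX(reading) FROM sensors)

Result:
MAX(reading)
------------
76.6        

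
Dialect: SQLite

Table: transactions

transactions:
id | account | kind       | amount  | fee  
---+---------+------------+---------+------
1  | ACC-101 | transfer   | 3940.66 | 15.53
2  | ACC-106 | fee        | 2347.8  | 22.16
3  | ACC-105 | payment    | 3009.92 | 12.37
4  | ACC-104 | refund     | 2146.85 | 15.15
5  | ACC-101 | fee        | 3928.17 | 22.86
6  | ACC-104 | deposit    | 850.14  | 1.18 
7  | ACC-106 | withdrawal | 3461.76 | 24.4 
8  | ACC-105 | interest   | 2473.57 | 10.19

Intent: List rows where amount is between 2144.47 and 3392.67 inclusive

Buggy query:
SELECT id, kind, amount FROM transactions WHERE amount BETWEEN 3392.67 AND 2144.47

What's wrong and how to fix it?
Bug: BETWEEN expects the lower bound first; with 3392.67 AND 2144.47 the range is empty

Fix: Write BETWEEN 2144.47 AND 3392.67

Corrected query:
SELECT id, kind, amount FROM transactions WHERE amount BETWEEN 2144.47 AND 3392.67

Result:
id | kind     | amount 
---+----------+--------
2  | fee      | 2347.8 
3  | payment  | 3009.92
4  | refund   | 2146.85
8  | interest | 2473.57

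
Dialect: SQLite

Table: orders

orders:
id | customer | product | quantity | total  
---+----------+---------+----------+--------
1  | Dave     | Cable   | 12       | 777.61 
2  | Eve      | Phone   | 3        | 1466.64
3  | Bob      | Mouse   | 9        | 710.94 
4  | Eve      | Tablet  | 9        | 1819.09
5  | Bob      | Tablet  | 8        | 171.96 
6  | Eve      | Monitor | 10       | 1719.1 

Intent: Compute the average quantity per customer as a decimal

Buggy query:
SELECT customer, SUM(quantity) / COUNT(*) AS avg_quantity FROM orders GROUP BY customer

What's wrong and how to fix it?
Bug: SUM(quantity) and COUNT(*) are both integers; the division truncates the fractional part

Fix: Cast one side to REAL so the division keeps the fractional part

Corrected query:
SELECT customer, SUM(quantity) * 1.0 / COUNT(*) AS avg_quantity FROM orders GROUP BY customer

Result:
customer | avg_quantity
---------+-------------
Bob      | 8.5         
Dave     | 12          
Eve      | 7.333333    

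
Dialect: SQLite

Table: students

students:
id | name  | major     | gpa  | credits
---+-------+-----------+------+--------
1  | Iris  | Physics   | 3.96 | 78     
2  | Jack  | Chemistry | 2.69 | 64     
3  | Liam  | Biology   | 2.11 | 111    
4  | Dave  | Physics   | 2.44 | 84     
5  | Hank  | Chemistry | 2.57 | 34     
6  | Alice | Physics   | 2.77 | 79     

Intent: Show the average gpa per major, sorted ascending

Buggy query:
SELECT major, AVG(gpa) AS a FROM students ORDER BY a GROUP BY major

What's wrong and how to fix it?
Bug: GROUP BY must precede ORDER BY

Fix: Move ORDER BY to the end, after GROUP BY

Corrected query:
SELECT major, AVG(gpa) AS a FROM students GROUP BY major ORDER BY a

Result:
major     | a       
----------+---------
Biology   | 2.11    
Chemistry | 2.63    
Physics   | 3.056667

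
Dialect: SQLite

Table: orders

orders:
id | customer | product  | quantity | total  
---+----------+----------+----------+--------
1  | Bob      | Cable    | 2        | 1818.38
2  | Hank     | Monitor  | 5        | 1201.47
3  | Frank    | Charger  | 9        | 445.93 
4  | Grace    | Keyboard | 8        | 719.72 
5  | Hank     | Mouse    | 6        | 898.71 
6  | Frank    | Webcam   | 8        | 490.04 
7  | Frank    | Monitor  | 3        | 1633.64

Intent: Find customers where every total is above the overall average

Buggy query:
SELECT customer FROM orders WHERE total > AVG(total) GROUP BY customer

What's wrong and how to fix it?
Bug: WHERE evaluates per row before aggregation, so AVG() is unavailable

Fix: Use a subquery for AVG and a HAVING MIN(...) filter so the condition holds for every row in the group

Corrected query:
SELECT customer FROM orders GROUP BY customer HAVING MIN(total) > (SELECT AVG(total) FROM orders)

Result:
customer
--------
Bob     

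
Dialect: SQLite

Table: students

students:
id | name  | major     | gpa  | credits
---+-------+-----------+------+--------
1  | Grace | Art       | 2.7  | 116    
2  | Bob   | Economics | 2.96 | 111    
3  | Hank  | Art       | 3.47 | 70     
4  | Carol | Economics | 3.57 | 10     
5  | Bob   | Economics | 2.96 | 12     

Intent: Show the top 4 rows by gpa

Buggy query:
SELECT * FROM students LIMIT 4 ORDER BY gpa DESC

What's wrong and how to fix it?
Bug: ORDER BY cannot follow LIMIT; LIMIT is the final clause

Fix: Swap the clauses: ORDER BY first, then LIMIT

Corrected query:
SELECT * FROM students ORDER BY gpa DESC LIMIT 4

Result:
id | name  | major     | gpa  | credits
---+-------+-----------+------+--------
4  | Carol | Economics | 3.57 | 10     
3  | Hank  | Art       | 3.47 | 70     
2  | Bob   | Economics | 2.96 | 111    
5  | Bob   | Economics | 2.96 | 12     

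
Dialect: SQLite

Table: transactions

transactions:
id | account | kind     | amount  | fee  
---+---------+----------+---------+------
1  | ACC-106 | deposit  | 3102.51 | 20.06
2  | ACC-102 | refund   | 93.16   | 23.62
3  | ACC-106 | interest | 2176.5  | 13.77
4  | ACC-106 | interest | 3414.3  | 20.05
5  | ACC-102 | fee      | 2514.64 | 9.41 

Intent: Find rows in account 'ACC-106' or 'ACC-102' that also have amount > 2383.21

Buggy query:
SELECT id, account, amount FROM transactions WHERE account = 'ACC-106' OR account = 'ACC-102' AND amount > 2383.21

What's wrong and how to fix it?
Bug: Without parentheses, AND is evaluated before OR, so the amount filter only applies to the 'ACC-102' branch

Fix: Add parentheses around the OR so the AND applies to both alternatives

Corrected query:
SELECT id, account, amount FROM transactions WHERE (account = 'ACC-106' OR account = 'ACC-102') AND amount > 2383.21

Result:
id | account | amount 
---+---------+--------
1  | ACC-106 | 3102.51
4  | ACC-106 | 3414.3 
5  | ACC-102 | 2514.64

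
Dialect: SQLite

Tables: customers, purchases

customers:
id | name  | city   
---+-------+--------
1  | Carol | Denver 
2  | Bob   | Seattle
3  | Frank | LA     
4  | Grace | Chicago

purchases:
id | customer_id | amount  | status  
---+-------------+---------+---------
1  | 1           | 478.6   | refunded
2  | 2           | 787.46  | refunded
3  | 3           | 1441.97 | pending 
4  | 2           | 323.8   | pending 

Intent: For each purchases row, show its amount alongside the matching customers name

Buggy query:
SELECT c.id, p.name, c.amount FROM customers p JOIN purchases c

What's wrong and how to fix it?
Bug: JOIN with no ON clause produces a cartesian product; every purchases row pairs with every customers row

Fix: Specify the join condition linking the foreign key to the parent id

Corrected query:
SELECT c.id, p.name, c.amount FROM customers p JOIN purchases c ON c.customer_id = p.id

Result:
id | name  | amount 
---+-------+--------
1  | Carol | 478.6  
2  | Bob   | 787.46 
3  | Frank | 1441.97
4  | Bob   | 323.8  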